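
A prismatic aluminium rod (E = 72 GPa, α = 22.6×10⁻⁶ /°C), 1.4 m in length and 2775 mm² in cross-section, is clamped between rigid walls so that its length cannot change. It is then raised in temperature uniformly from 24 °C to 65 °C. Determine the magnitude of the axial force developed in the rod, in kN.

P ≈ 185 kN (compressive)

Full restraint means ε = 0, so the stress is σ = EαΔT = 72×10³ × 22.6×10⁻⁶ × 41 = 66.72 MPa.
Then P = σA = 66.72 × 2775 mm² = 185.1 kN, compressive.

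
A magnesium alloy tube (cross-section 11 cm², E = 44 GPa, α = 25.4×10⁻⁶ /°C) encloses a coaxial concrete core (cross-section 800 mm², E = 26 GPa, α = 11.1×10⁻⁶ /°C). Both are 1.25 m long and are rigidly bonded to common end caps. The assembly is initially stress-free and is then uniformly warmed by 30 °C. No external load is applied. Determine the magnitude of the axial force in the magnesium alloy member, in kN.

P ≈ 6.24 kN (compressive in the magnesium alloy)

Both members must finish at the same length. With the larger α, the magnesium alloy tends to over-expand; the plates restrain it, putting the magnesium alloy in compression and the concrete in tension. With no external load the two internal forces are equal and opposite, magnitude P.
Equating the net (thermal + elastic) strains gives |α₁ − α₂|·ΔT = P·[1/(A₁E₁) + 1/(A₂E₂)].
|α₁ − α₂|·ΔT = 14.3×10⁻⁶ × 30 = 0.000429.
1/(A₁E₁) + 1/(A₂E₂) = 1/(1100×44×10³) + 1/(800×26×10³) = 6.874×10⁻⁸ N⁻¹.
P = 0.000429 / 6.874×10⁻⁸ = 6241 N = 6.241 kN.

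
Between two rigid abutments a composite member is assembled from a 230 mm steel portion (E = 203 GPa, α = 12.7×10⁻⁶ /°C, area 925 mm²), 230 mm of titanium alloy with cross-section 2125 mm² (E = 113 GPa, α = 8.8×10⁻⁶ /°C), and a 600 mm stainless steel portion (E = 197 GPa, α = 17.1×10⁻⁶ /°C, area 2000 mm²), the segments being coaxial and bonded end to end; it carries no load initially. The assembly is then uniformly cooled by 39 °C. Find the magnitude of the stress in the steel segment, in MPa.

σ ≈ 173 MPa (tensile)

Free thermal contraction of the whole bar: Σ αᵢΔT Lᵢ = 12.7×10⁻⁶×39×230 + 8.8×10⁻⁶×39×230 + 17.1×10⁻⁶×39×600 = 0.593 mm.
Since the ends are fixed, an axial force P builds up, equal in every segment, with P · Σ Lᵢ/(AᵢEᵢ) = δ_free.
The series flexibility is Σ Lᵢ/(AᵢEᵢ) = 230/(925×203×10³) + 230/(2125×113×10³) + 600/(2000×197×10³) = 3.706×10⁻⁶ mm/N.
So P = 0.593 / 3.706×10⁻⁶ = 160 kN, tensile.
σ_{steel} = P / A = 160000 / 925 = 173 MPa.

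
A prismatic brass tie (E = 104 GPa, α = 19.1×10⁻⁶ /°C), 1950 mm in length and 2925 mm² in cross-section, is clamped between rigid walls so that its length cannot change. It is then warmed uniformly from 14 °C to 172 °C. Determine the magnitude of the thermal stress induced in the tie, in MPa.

σ ≈ 314 MPa (compressive)

Because both ends are immovable the net strain is zero, and the suppressed thermal strain is αΔT = 19.1×10⁻⁶ × 158 = 3017.8×10⁻⁶.
Hence σ = E·αΔT = 104×10³ × 3017.8×10⁻⁶ = 313.9 MPa, compressive.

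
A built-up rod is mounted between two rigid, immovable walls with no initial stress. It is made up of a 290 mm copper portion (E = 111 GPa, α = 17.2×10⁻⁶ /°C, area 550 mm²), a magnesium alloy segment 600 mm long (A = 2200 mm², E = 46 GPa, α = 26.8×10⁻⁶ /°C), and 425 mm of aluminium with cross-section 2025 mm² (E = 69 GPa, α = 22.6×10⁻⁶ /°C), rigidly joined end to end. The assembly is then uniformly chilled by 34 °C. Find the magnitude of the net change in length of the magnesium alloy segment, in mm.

|ΔL| ≈ 0.0961 mm

Free thermal contraction of the whole bar: Σ αᵢΔT Lᵢ = 17.2×10⁻⁶×34×290 + 26.8×10⁻⁶×34×600 + 22.6×10⁻⁶×34×425 = 1.043 mm.
The walls prevent any net length change, so an axial force P (same in every segment) develops. Compatibility: P · Σ Lᵢ/(AᵢEᵢ) = δ_free.
Σ Lᵢ/(AᵢEᵢ) = 290/(550×111×10³) + 600/(2200×46×10³) + 425/(2025×69×10³) = 1.372×10⁻⁵ mm/N.
So P = 1.043 / 1.372×10⁻⁵ = 76.01 kN, tensile.
For the magnesium alloy segment, free thermal change = 26.8×10⁻⁶×34×600 = 0.5467 mm and elastic change from P = 76010×600/(2200×46×10³) = 0.4506 mm; these oppose, so the net change is 0.0961 mm (segment shortens).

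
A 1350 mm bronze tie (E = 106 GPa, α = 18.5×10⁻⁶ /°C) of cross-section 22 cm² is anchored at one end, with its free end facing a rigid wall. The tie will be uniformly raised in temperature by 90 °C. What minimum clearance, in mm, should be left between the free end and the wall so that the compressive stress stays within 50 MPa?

g ≈ 1.61 mm

With no wall the tie would lengthen by αΔT L = 18.5×10⁻⁶ × 90 × 1350 = 2.248 mm.
A stress of 50 MPa corresponds to the wall pushing the tie back by σL/E = 50×1350/(106×10³) = 0.6368 mm.
The gap must absorb the remainder: g_min = 2.248 − 0.6368 = 1.611 mm.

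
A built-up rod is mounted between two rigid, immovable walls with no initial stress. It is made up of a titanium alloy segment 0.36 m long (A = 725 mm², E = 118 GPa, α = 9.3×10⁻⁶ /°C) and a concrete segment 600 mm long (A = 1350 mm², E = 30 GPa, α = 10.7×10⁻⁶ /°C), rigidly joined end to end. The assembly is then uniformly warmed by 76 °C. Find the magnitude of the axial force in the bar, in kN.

If the supports were absent, the total length change would be Σ αᵢΔT Lᵢ = 9.3×10⁻⁶×76×360 + 10.7×10⁻⁶×76×600 = 0.7424 mm.
Since the ends are fixed, an axial force P builds up, equal in every segment, with P · Σ Lᵢ/(AᵢEᵢ) = δ_free.
Σ Lᵢ/(AᵢEᵢ) = 360/(725×118×10³) + 600/(1350×30×10³) = 1.902×10⁻⁵ mm/N.
Hence P = δ_free / Σ(L/AE) = 0.7424/1.902×10⁻⁵ = 39.03 kN (compressive).

P ≈ 39 kN (compressive)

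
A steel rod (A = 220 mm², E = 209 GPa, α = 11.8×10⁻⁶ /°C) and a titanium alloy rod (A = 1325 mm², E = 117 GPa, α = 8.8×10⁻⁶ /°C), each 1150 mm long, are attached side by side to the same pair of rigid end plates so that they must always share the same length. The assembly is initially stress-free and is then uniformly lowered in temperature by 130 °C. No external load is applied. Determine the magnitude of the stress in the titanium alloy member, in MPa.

σ ≈ 10.4 MPa (compressive)

The steel has the larger α, so on cooling it would change length more than the titanium alloy if both were free. The rigid plates force a common final length, so the steel is put into tension and the titanium alloy into compression, with equal and opposite forces P (no external load).
Compatibility of the two members (thermal + elastic change equal): (α₁ − α₂)ΔT = P·[1/(A₁E₁) + 1/(A₂E₂)].
|α₁ − α₂|·ΔT = 3×10⁻⁶ × 130 = 0.00039.
1/(A₁E₁) + 1/(A₂E₂) = 1/(220×209×10³) + 1/(1325×117×10³) = 2.82×10⁻⁸ N⁻¹.
So P = 0.00039 / 2.82×10⁻⁸ = 13.83 kN.
σ_{titanium alloy} = P/A₂ = 13830/1325 = 10.44 MPa, compressive.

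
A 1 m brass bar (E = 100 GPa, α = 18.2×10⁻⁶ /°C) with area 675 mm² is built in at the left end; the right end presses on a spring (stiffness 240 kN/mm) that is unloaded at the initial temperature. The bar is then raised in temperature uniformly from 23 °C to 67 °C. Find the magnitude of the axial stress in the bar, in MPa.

If the spring were absent the bar would lengthen by αΔT L = 18.2×10⁻⁶ × 44 × 1000 = 0.8008 mm.
With a force P in the spring, the elastic change of the bar is PL/(AE) and that of the spring is P/k; compatibility requires their sum to equal δ_free.
P [ L/(AE) + 1/k ] = δ_free → P [ 1000/(675×100×10³) + 1/(240×10³) ] = 0.8008.
P = 0.8008 / 1.898×10⁻⁵ = 42190 N.
σ = P/A = 42190/675 = 62.5 MPa.

σ ≈ 62.5 MPa (compressive)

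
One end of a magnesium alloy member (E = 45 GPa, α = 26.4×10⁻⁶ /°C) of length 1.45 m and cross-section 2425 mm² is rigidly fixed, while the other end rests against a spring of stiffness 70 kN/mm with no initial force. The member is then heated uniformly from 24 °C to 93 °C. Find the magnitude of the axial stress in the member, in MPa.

σ ≈ 39.5 MPa (compressive)

Free thermal expansion: δ_free = αΔT L = 26.4×10⁻⁶ × 69 × 1450 = 2.641 mm.
With a force P in the spring, the elastic change of the member is PL/(AE) and that of the spring is P/k; compatibility requires their sum to equal δ_free.
So P = δ_free / [L/(AE) + 1/k] = 2.641 / [ 1450/(2425×45×10³) + 1/(70×10³) ].
P = 2.641 / 2.757×10⁻⁵ = 95790 N.
σ = P/A = 95790/2425 = 39.5 MPa.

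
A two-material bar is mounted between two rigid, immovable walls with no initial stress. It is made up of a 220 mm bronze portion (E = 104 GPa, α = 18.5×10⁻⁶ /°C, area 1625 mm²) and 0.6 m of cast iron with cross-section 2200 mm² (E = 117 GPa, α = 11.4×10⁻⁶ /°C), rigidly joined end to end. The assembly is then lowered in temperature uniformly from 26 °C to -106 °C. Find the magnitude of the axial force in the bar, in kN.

P ≈ 396 kN (tensile)

With the walls removed the bar would change length by δ_free = Σ αᵢΔT Lᵢ = 18.5×10⁻⁶×132×220 + 11.4×10⁻⁶×132×600 = 1.44 mm.
The walls prevent any net length change, so an axial force P (same in every segment) develops. Compatibility: P · Σ Lᵢ/(AᵢEᵢ) = δ_free.
The series flexibility is Σ Lᵢ/(AᵢEᵢ) = 220/(1625×104×10³) + 600/(2200×117×10³) = 3.633×10⁻⁶ mm/N.
So P = 1.44 / 3.633×10⁻⁶ = 396.4 kN, tensile.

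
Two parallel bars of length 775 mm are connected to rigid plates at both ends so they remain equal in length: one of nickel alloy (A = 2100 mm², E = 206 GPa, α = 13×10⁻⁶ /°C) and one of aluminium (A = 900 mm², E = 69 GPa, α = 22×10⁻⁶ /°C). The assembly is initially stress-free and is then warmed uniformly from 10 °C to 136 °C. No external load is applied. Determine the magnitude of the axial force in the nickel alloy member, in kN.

P ≈ 61.6 kN (tensile in the nickel alloy)

The aluminium has the larger α, so on heating it would change length more than the nickel alloy if both were free. The rigid plates force a common final length, so the aluminium is put into compression and the nickel alloy into tension, with equal and opposite forces P (no external load).
Compatibility of the two members (thermal + elastic change equal): (α₁ − α₂)ΔT = P·[1/(A₁E₁) + 1/(A₂E₂)].
|α₁ − α₂|·ΔT = 9×10⁻⁶ × 126 = 0.001134.
1/(A₁E₁) + 1/(A₂E₂) = 1/(2100×206×10³) + 1/(900×69×10³) = 1.841×10⁻⁸ N⁻¹.
So P = 0.001134 / 1.841×10⁻⁸ = 61.58 kN.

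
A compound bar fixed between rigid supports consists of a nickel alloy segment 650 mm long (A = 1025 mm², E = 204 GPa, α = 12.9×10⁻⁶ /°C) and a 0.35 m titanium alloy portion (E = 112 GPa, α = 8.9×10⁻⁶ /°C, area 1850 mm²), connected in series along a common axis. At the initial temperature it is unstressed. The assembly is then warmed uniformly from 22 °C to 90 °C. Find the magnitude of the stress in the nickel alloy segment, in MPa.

σ ≈ 159 MPa (compressive)

Free thermal expansion of the whole bar: Σ αᵢΔT Lᵢ = 12.9×10⁻⁶×68×650 + 8.9×10⁻⁶×68×350 = 0.782 mm.
Since the ends are fixed, an axial force P builds up, equal in every segment, with P · Σ Lᵢ/(AᵢEᵢ) = δ_free.
Σ Lᵢ/(AᵢEᵢ) = 650/(1025×204×10³) + 350/(1850×112×10³) = 4.798×10⁻⁶ mm/N.
Hence P = δ_free / Σ(L/AE) = 0.782/4.798×10⁻⁶ = 163 kN (compressive).
σ_{nickel alloy} = P / A = 163000 / 1025 = 159 MPa.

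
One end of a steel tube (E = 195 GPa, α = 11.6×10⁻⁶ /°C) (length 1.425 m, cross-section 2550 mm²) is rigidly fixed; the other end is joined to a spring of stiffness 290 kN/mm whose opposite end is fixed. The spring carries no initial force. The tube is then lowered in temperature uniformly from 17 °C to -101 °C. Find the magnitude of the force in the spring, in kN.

P ≈ 309 kN

If the spring were absent the tube would shorten by αΔT L = 11.6×10⁻⁶ × 118 × 1425 = 1.951 mm.
With a force P in the spring, the elastic change of the tube is PL/(AE) and that of the spring is P/k; compatibility requires their sum to equal δ_free.
So P = δ_free / [L/(AE) + 1/k] = 1.951 / [ 1425/(2550×195×10³) + 1/(290×10³) ].
P = 1.951 / 6.314×10⁻⁶ = 308900 N.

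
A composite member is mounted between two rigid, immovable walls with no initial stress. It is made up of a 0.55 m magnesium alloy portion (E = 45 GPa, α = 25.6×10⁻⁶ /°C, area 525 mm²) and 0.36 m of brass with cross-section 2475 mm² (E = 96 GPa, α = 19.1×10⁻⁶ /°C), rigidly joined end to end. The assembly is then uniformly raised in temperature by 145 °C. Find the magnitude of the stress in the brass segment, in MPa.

With the walls removed the bar would change length by δ_free = Σ αᵢΔT Lᵢ = 25.6×10⁻⁶×145×550 + 19.1×10⁻⁶×145×360 = 3.039 mm.
The rigid supports impose zero overall length change; the single axial force P common to all segments must satisfy P Σ Lᵢ/(AᵢEᵢ) = δ_free.
Σ Lᵢ/(AᵢEᵢ) = 550/(525×45×10³) + 360/(2475×96×10³) = 2.48×10⁻⁵ mm/N.
So P = 3.039 / 2.48×10⁻⁵ = 122.5 kN, compressive.
σ_{brass} = P / A = 122500 / 2475 = 49.51 MPa.

σ ≈ 49.5 MPa (compressive)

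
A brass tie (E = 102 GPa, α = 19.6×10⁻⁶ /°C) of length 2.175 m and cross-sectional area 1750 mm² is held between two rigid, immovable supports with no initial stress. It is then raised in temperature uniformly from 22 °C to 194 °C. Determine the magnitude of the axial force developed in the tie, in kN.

P ≈ 602 kN (compressive)

With zero net strain, σ = E·αΔT = 102 GPa × 19.6×10⁻⁶ × 172 = 343.9 MPa.
Then P = σA = 343.9 × 1750 mm² = 601.8 kN, compressive.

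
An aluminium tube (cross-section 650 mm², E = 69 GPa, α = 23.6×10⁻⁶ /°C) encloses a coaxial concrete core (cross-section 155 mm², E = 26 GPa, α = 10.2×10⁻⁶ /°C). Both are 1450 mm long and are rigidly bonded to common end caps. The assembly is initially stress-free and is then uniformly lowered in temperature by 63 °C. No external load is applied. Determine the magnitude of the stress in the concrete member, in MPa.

σ ≈ 20.1 MPa (compressive)

The aluminium has the larger α, so on cooling it would change length more than the concrete if both were free. The rigid plates force a common final length, so the aluminium is put into tension and the concrete into compression, with equal and opposite forces P (no external load).
Equating the net (thermal + elastic) strains gives |α₁ − α₂|·ΔT = P·[1/(A₁E₁) + 1/(A₂E₂)].
|α₁ − α₂|·ΔT = 13.4×10⁻⁶ × 63 = 0.0008442.
1/(A₁E₁) + 1/(A₂E₂) = 1/(650×69×10³) + 1/(155×26×10³) = 2.704×10⁻⁷ N⁻¹.
So P = 0.0008442 / 2.704×10⁻⁷ = 3.122 kN.
σ_{concrete} = P/A₂ = 3122/155 = 20.14 MPa, compressive.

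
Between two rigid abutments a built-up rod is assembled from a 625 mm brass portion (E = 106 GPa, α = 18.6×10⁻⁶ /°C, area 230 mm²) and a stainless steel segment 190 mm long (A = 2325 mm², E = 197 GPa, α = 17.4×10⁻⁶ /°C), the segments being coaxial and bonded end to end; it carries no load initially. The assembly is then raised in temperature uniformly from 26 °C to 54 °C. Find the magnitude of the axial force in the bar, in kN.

Free thermal expansion of the whole bar: Σ αᵢΔT Lᵢ = 18.6×10⁻⁶×28×625 + 17.4×10⁻⁶×28×190 = 0.4181 mm.
The walls prevent any net length change, so an axial force P (same in every segment) develops. Compatibility: P · Σ Lᵢ/(AᵢEᵢ) = δ_free.
The series flexibility is Σ Lᵢ/(AᵢEᵢ) = 625/(230×106×10³) + 190/(2325×197×10³) = 2.605×10⁻⁵ mm/N.
P = 0.4181 / 2.605×10⁻⁵ = 16050 N = 16.05 kN, compressive.

P ≈ 16 kN (compressive)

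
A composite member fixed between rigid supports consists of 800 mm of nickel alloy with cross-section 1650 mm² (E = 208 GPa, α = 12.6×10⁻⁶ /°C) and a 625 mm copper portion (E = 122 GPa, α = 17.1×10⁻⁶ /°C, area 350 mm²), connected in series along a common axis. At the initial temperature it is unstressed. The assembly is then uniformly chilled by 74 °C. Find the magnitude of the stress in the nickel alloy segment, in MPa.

Free thermal contraction of the whole bar: Σ αᵢΔT Lᵢ = 12.6×10⁻⁶×74×800 + 17.1×10⁻⁶×74×625 = 1.537 mm.
The rigid supports impose zero overall length change; the single axial force P common to all segments must satisfy P Σ Lᵢ/(AᵢEᵢ) = δ_free.
Σ Lᵢ/(AᵢEᵢ) = 800/(1650×208×10³) + 625/(350×122×10³) = 1.697×10⁻⁵ mm/N.
So P = 1.537 / 1.697×10⁻⁵ = 90.57 kN, tensile.
σ_{nickel alloy} = P / A = 90570 / 1650 = 54.89 MPa.

σ ≈ 54.9 MPa (tensile)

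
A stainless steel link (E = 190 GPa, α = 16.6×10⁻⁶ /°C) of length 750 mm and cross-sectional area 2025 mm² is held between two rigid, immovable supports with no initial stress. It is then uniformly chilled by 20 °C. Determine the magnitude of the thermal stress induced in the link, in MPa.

σ ≈ 63.1 MPa (tensile)

The supports are rigid, so the total axial strain is zero. The restrained thermal strain is ε = αΔT = 16.6×10⁻⁶ × 20 = 332×10⁻⁶.
σ = EαΔT = 190×10³ × 16.6×10⁻⁶ × 20 = 63.08 MPa (tensile; the link is trying to contract).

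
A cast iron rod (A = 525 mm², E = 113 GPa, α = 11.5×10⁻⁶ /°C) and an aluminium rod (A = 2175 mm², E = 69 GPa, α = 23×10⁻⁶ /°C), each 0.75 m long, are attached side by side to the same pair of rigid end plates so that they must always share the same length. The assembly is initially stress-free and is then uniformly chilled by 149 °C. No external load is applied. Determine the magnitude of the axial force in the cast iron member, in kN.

Both members must finish at the same length. With the larger α, the aluminium tends to over-contract; the plates restrain it, putting the aluminium in tension and the cast iron in compression. With no external load the two internal forces are equal and opposite, magnitude P.
Setting the final lengths equal and cancelling L: (α₁ − α₂)ΔT = P/(A₁E₁) + P/(A₂E₂).
|α₁ − α₂|·ΔT = 11.5×10⁻⁶ × 149 = 0.001713.
1/(A₁E₁) + 1/(A₂E₂) = 1/(525×113×10³) + 1/(2175×69×10³) = 2.352×10⁻⁸ N⁻¹.
So P = 0.001713 / 2.352×10⁻⁸ = 72.85 kN.

P ≈ 72.9 kN (compressive in the cast iron)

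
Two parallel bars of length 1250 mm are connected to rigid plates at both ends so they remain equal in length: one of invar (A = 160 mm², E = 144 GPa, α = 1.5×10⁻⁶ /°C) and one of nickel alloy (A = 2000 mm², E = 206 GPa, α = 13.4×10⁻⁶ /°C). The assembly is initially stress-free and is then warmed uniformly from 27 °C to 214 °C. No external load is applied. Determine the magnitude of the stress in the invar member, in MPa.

σ ≈ 303 MPa (tensile)

Both members must finish at the same length. With the larger α, the nickel alloy tends to over-expand; the plates restrain it, putting the nickel alloy in compression and the invar in tension. With no external load the two internal forces are equal and opposite, magnitude P.
Equating the net (thermal + elastic) strains gives |α₁ − α₂|·ΔT = P·[1/(A₁E₁) + 1/(A₂E₂)].
|α₁ − α₂|·ΔT = 11.9×10⁻⁶ × 187 = 0.002225.
1/(A₁E₁) + 1/(A₂E₂) = 1/(160×144×10³) + 1/(2000×206×10³) = 4.583×10⁻⁸ N⁻¹.
P = 0.002225 / 4.583×10⁻⁸ = 48560 N = 48.56 kN.
σ_{invar} = P/A₁ = 48560/160 = 303.5 MPa, tensile.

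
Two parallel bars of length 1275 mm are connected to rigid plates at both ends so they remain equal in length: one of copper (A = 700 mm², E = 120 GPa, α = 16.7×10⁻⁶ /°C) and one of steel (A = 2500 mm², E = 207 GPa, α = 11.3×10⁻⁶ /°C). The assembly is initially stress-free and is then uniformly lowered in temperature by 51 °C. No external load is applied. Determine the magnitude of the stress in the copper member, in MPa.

The copper has the larger α, so on cooling it would change length more than the steel if both were free. The rigid plates force a common final length, so the copper is put into tension and the steel into compression, with equal and opposite forces P (no external load).
Setting the final lengths equal and cancelling L: (α₁ − α₂)ΔT = P/(A₁E₁) + P/(A₂E₂).
|α₁ − α₂|·ΔT = 5.4×10⁻⁶ × 51 = 0.0002754.
1/(A₁E₁) + 1/(A₂E₂) = 1/(700×120×10³) + 1/(2500×207×10³) = 1.384×10⁻⁸ N⁻¹.
P = 0.0002754 / 1.384×10⁻⁸ = 19900 N = 19.9 kN.
σ_{copper} = P/A₁ = 19900/700 = 28.43 MPa, tensile.

σ ≈ 28.4 MPa (tensile)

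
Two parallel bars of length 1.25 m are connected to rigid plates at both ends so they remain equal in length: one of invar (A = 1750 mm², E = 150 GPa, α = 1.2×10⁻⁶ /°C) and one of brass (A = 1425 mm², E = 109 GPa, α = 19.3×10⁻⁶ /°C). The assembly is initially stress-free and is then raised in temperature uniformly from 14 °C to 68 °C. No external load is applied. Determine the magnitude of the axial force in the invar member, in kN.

P ≈ 95.4 kN (tensile in the invar)

Equilibrium of a rigid end plate with no external load gives equal and opposite internal forces ±P in the two members. Since α_{brass} > α_{invar}, heating drives the brass into compression and the invar into tension.
Compatibility of the two members (thermal + elastic change equal): (α₁ − α₂)ΔT = P·[1/(A₁E₁) + 1/(A₂E₂)].
|α₁ − α₂|·ΔT = 18.1×10⁻⁶ × 54 = 0.0009774.
1/(A₁E₁) + 1/(A₂E₂) = 1/(1750×150×10³) + 1/(1425×109×10³) = 1.025×10⁻⁸ N⁻¹.
P = 0.0009774 / 1.025×10⁻⁸ = 95380 N = 95.38 kN.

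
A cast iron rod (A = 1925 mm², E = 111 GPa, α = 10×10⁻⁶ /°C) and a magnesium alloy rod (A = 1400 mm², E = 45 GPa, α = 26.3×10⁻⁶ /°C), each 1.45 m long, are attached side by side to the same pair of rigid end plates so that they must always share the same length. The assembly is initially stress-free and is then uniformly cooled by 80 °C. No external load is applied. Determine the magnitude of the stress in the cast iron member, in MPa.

Equilibrium of a rigid end plate with no external load gives equal and opposite internal forces ±P in the two members. Since α_{magnesium alloy} > α_{cast iron}, cooling drives the magnesium alloy into tension and the cast iron into compression.
Equating the net (thermal + elastic) strains gives |α₁ − α₂|·ΔT = P·[1/(A₁E₁) + 1/(A₂E₂)].
|α₁ − α₂|·ΔT = 16.3×10⁻⁶ × 80 = 0.001304.
1/(A₁E₁) + 1/(A₂E₂) = 1/(1925×111×10³) + 1/(1400×45×10³) = 2.055×10⁻⁸ N⁻¹.
P = 0.001304 / 2.055×10⁻⁸ = 63450 N = 63.45 kN.
σ_{cast iron} = P/A₁ = 63450/1925 = 32.96 MPa, compressive.

σ ≈ 33 MPa (compressive)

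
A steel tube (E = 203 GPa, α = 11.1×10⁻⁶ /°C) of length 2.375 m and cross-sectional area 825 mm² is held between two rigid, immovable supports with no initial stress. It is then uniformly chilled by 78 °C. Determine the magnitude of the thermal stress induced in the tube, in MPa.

σ ≈ 176 MPa (tensile)

Because both ends are immovable the net strain is zero, and the suppressed thermal strain is αΔT = 11.1×10⁻⁶ × 78 = 865.8×10⁻⁶.
The stress required to suppress this strain is σ = Eε = 203×10³ × 865.8×10⁻⁶ = 175.8 MPa, tensile since the tube is trying to contract.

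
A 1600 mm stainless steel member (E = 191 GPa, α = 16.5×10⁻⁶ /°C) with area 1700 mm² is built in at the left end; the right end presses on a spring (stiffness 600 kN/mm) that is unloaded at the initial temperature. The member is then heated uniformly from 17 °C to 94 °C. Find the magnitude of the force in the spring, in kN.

The unrestrained thermal change is αΔT L = 16.5×10⁻⁶ × 77 × 1600 = 2.033 mm.
With a force P in the spring, the elastic change of the member is PL/(AE) and that of the spring is P/k; compatibility requires their sum to equal δ_free.
P [ L/(AE) + 1/k ] = δ_free → P [ 1600/(1700×191×10³) + 1/(600×10³) ] = 2.033.
P = 2.033 / 6.594×10⁻⁶ = 308300 N.

P ≈ 308 kN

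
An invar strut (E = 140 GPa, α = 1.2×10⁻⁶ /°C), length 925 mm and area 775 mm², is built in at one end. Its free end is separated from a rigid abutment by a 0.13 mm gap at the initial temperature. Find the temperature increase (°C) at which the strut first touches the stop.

Contact occurs when the free expansion equals the gap: αΔT L = 0.13 mm.
So ΔT = g/(αL) = 0.13/(1.2×10⁻⁶ × 925) = 117.1 °C.

ΔT ≈ 117 °C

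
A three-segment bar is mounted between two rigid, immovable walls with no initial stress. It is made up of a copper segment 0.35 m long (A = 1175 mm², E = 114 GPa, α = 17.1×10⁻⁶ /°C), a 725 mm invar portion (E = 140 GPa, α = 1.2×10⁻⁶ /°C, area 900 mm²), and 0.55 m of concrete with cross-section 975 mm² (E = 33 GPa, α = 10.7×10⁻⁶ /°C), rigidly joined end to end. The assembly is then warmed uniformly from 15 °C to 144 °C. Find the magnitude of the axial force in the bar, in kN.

Free thermal expansion of the whole bar: Σ αᵢΔT Lᵢ = 17.1×10⁻⁶×129×350 + 1.2×10⁻⁶×129×725 + 10.7×10⁻⁶×129×550 = 1.643 mm.
The walls prevent any net length change, so an axial force P (same in every segment) develops. Compatibility: P · Σ Lᵢ/(AᵢEᵢ) = δ_free.
Σ Lᵢ/(AᵢEᵢ) = 350/(1175×114×10³) + 725/(900×140×10³) + 550/(975×33×10³) = 2.546×10⁻⁵ mm/N.
Hence P = δ_free / Σ(L/AE) = 1.643/2.546×10⁻⁵ = 64.55 kN (compressive).

P ≈ 64.5 kN (compressive)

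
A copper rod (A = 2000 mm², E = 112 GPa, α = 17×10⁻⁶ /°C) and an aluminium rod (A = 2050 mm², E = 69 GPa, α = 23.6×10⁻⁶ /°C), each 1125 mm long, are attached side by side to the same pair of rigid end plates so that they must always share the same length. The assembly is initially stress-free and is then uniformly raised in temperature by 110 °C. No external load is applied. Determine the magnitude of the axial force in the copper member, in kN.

Both members must finish at the same length. With the larger α, the aluminium tends to over-expand; the plates restrain it, putting the aluminium in compression and the copper in tension. With no external load the two internal forces are equal and opposite, magnitude P.
Setting the final lengths equal and cancelling L: (α₁ − α₂)ΔT = P/(A₁E₁) + P/(A₂E₂).
|α₁ − α₂|·ΔT = 6.6×10⁻⁶ × 110 = 0.000726.
1/(A₁E₁) + 1/(A₂E₂) = 1/(2000×112×10³) + 1/(2050×69×10³) = 1.153×10⁻⁸ N⁻¹.
P = 0.000726 / 1.153×10⁻⁸ = 62940 N = 62.94 kN.

P ≈ 62.9 kN (tensile in the copper)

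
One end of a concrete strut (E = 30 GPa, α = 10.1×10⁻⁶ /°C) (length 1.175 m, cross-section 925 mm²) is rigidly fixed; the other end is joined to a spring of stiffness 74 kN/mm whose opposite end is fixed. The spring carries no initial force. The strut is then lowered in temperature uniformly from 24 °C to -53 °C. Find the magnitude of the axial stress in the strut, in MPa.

If the spring were absent the strut would shorten by αΔT L = 10.1×10⁻⁶ × 77 × 1175 = 0.9138 mm.
With a force P in the spring, the elastic change of the strut is PL/(AE) and that of the spring is P/k; compatibility requires their sum to equal δ_free.
P [ L/(AE) + 1/k ] = δ_free → P [ 1175/(925×30×10³) + 1/(74×10³) ] = 0.9138.
P = 0.9138 / 5.586×10⁻⁵ = 16360 N.
σ = P/A = 16360/925 = 17.69 MPa.

σ ≈ 17.7 MPa (tensile)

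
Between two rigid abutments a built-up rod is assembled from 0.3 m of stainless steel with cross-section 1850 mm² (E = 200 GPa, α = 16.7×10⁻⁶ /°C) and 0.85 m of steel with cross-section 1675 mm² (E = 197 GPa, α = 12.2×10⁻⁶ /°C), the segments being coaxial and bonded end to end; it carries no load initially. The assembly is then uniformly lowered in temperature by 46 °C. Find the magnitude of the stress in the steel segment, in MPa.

σ ≈ 125 MPa (tensile)

Free thermal contraction of the whole bar: Σ αᵢΔT Lᵢ = 16.7×10⁻⁶×46×300 + 12.2×10⁻⁶×46×850 = 0.7075 mm.
The rigid supports impose zero overall length change; the single axial force P common to all segments must satisfy P Σ Lᵢ/(AᵢEᵢ) = δ_free.
The series flexibility is Σ Lᵢ/(AᵢEᵢ) = 300/(1850×200×10³) + 850/(1675×197×10³) = 3.387×10⁻⁶ mm/N.
So P = 0.7075 / 3.387×10⁻⁶ = 208.9 kN, tensile.
σ_{steel} = P / A = 208900 / 1675 = 124.7 MPa.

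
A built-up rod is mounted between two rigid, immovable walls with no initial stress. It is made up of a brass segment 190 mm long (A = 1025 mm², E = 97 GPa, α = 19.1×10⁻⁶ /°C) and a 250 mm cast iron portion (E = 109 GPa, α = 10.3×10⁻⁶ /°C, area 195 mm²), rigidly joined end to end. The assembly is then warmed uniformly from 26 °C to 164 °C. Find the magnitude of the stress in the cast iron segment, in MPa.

σ ≈ 321 MPa (compressive)

Free thermal expansion of the whole bar: Σ αᵢΔT Lᵢ = 19.1×10⁻⁶×138×190 + 10.3×10⁻⁶×138×250 = 0.8562 mm.
Since the ends are fixed, an axial force P builds up, equal in every segment, with P · Σ Lᵢ/(AᵢEᵢ) = δ_free.
The series flexibility is Σ Lᵢ/(AᵢEᵢ) = 190/(1025×97×10³) + 250/(195×109×10³) = 1.367×10⁻⁵ mm/N.
Hence P = δ_free / Σ(L/AE) = 0.8562/1.367×10⁻⁵ = 62.62 kN (compressive).
σ_{cast iron} = P / A = 62620 / 195 = 321.1 MPa.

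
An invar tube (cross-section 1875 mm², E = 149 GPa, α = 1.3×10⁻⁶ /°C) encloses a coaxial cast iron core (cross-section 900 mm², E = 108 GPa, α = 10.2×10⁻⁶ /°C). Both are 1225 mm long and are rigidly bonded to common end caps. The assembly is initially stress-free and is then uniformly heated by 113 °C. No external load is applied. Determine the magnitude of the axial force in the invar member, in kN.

P ≈ 72.5 kN (tensile in the invar)

The cast iron has the larger α, so on heating it would change length more than the invar if both were free. The rigid plates force a common final length, so the cast iron is put into compression and the invar into tension, with equal and opposite forces P (no external load).
Compatibility of the two members (thermal + elastic change equal): (α₁ − α₂)ΔT = P·[1/(A₁E₁) + 1/(A₂E₂)].
|α₁ − α₂|·ΔT = 8.9×10⁻⁶ × 113 = 0.001006.
1/(A₁E₁) + 1/(A₂E₂) = 1/(1875×149×10³) + 1/(900×108×10³) = 1.387×10⁻⁸ N⁻¹.
P = 0.001006 / 1.387×10⁻⁸ = 72520 N = 72.52 kN.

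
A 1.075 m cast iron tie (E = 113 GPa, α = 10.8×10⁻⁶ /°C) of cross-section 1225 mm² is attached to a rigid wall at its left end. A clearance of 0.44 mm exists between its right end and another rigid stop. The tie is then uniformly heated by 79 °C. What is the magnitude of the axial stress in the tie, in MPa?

σ ≈ 50.2 MPa (compressive)

If the wall were absent the tie would grow by αΔT L = 10.8×10⁻⁶ × 79 × 1075 = 0.9172 mm.
After closing the 0.44 mm clearance, 0.9172 − 0.44 = 0.4772 mm of expansion remains to be suppressed by the wall.
Compatibility: PL/(AE) = 0.4772 mm, so σ = P/A = E × (0.4772/1075) = 50.16 MPa.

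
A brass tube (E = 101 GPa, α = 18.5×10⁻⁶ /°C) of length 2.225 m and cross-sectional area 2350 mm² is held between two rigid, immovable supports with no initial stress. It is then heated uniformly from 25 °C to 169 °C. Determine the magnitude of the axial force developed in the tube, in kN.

With zero net strain, σ = E·αΔT = 101 GPa × 18.5×10⁻⁶ × 144 = 269.1 MPa.
Then P = σA = 269.1 × 2350 mm² = 632.3 kN, compressive.

P ≈ 632 kN (compressive)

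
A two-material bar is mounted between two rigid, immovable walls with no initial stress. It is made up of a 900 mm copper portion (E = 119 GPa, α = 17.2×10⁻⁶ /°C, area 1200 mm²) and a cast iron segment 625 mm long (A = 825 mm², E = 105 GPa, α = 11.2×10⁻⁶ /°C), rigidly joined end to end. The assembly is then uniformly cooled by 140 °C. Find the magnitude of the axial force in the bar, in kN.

P ≈ 233 kN (tensile)

Free thermal contraction of the whole bar: Σ αᵢΔT Lᵢ = 17.2×10⁻⁶×140×900 + 11.2×10⁻⁶×140×625 = 3.147 mm.
Since the ends are fixed, an axial force P builds up, equal in every segment, with P · Σ Lᵢ/(AᵢEᵢ) = δ_free.
The series flexibility is Σ Lᵢ/(AᵢEᵢ) = 900/(1200×119×10³) + 625/(825×105×10³) = 1.352×10⁻⁵ mm/N.
P = 3.147 / 1.352×10⁻⁵ = 232800 N = 232.8 kN, tensile.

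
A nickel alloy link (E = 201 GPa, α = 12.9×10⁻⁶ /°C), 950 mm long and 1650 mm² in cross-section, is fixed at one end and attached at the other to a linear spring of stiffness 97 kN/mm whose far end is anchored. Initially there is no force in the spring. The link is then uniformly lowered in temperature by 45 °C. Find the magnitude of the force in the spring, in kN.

The unrestrained thermal change is αΔT L = 12.9×10⁻⁶ × 45 × 950 = 0.5515 mm.
With a force P in the spring, the elastic change of the link is PL/(AE) and that of the spring is P/k; compatibility requires their sum to equal δ_free.
So P = δ_free / [L/(AE) + 1/k] = 0.5515 / [ 950/(1650×201×10³) + 1/(97×10³) ].
P = 0.5515 / 1.317×10⁻⁵ = 41860 N.

P ≈ 41.9 kN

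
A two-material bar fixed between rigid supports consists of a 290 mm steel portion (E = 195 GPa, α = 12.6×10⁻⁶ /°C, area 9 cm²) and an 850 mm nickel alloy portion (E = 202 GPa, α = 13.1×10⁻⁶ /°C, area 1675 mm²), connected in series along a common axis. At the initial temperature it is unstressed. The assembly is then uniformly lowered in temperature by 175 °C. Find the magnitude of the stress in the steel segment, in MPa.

σ ≈ 690 MPa (tensile)

If the supports were absent, the total length change would be Σ αᵢΔT Lᵢ = 12.6×10⁻⁶×175×290 + 13.1×10⁻⁶×175×850 = 2.588 mm.
The walls prevent any net length change, so an axial force P (same in every segment) develops. Compatibility: P · Σ Lᵢ/(AᵢEᵢ) = δ_free.
The series flexibility is Σ Lᵢ/(AᵢEᵢ) = 290/(900×195×10³) + 850/(1675×202×10³) = 4.165×10⁻⁶ mm/N.
P = 2.588 / 4.165×10⁻⁶ = 621400 N = 621.4 kN, tensile.
σ_{steel} = P / A = 621400 / 900 = 690.5 MPa.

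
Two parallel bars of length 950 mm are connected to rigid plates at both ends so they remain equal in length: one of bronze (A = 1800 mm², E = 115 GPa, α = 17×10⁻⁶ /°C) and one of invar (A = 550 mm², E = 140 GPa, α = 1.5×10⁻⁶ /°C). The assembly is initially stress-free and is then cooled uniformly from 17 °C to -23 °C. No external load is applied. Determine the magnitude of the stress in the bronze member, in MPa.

σ ≈ 19.3 MPa (tensile)

The bronze has the larger α, so on cooling it would change length more than the invar if both were free. The rigid plates force a common final length, so the bronze is put into tension and the invar into compression, with equal and opposite forces P (no external load).
Compatibility of the two members (thermal + elastic change equal): (α₁ − α₂)ΔT = P·[1/(A₁E₁) + 1/(A₂E₂)].
|α₁ − α₂|·ΔT = 15.5×10⁻⁶ × 40 = 0.00062.
1/(A₁E₁) + 1/(A₂E₂) = 1/(1800×115×10³) + 1/(550×140×10³) = 1.782×10⁻⁸ N⁻¹.
P = 0.00062 / 1.782×10⁻⁸ = 34800 N = 34.8 kN.
σ_{bronze} = P/A₁ = 34800/1800 = 19.33 MPa, tensile.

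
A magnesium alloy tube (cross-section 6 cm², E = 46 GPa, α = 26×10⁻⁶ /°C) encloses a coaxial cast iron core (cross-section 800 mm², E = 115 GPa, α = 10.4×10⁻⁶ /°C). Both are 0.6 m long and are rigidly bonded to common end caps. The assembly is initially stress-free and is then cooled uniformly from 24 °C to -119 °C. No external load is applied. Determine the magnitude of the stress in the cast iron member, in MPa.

σ ≈ 59.2 MPa (compressive)

Both members must finish at the same length. With the larger α, the magnesium alloy tends to over-contract; the plates restrain it, putting the magnesium alloy in tension and the cast iron in compression. With no external load the two internal forces are equal and opposite, magnitude P.
Equating the net (thermal + elastic) strains gives |α₁ − α₂|·ΔT = P·[1/(A₁E₁) + 1/(A₂E₂)].
|α₁ − α₂|·ΔT = 15.6×10⁻⁶ × 143 = 0.002231.
1/(A₁E₁) + 1/(A₂E₂) = 1/(600×46×10³) + 1/(800×115×10³) = 4.71×10⁻⁸ N⁻¹.
So P = 0.002231 / 4.71×10⁻⁸ = 47.36 kN.
σ_{cast iron} = P/A₂ = 47360/800 = 59.2 MPa, compressive.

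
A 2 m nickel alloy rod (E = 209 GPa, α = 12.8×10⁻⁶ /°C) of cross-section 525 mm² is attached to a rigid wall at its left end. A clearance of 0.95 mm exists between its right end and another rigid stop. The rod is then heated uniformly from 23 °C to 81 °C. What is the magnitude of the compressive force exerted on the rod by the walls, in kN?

Unrestrained expansion: δ_free = αΔT L = 12.8×10⁻⁶ × 58 × 2000 = 1.485 mm.
This exceeds the 0.95 mm gap, so the wall pushes back. The portion of expansion that must be recovered elastically is δ_free − gap = 1.485 − 0.95 = 0.5348 mm.
Compatibility: PL/(AE) = 0.5348 mm, so σ = P/A = E × (0.5348/2000) = 55.89 MPa.
Force on the wall = σA = 55.89 × 525 mm² = 29.34 kN.

P ≈ 29.3 kN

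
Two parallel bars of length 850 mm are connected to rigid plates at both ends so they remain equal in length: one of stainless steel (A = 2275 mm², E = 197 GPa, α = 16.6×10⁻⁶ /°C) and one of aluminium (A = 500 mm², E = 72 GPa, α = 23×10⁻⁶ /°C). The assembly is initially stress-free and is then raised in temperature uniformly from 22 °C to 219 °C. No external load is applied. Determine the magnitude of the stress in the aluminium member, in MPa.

Both members must finish at the same length. With the larger α, the aluminium tends to over-expand; the plates restrain it, putting the aluminium in compression and the stainless steel in tension. With no external load the two internal forces are equal and opposite, magnitude P.
Compatibility of the two members (thermal + elastic change equal): (α₁ − α₂)ΔT = P·[1/(A₁E₁) + 1/(A₂E₂)].
|α₁ − α₂|·ΔT = 6.4×10⁻⁶ × 197 = 0.001261.
1/(A₁E₁) + 1/(A₂E₂) = 1/(2275×197×10³) + 1/(500×72×10³) = 3.001×10⁻⁸ N⁻¹.
So P = 0.001261 / 3.001×10⁻⁸ = 42.01 kN.
σ_{aluminium} = P/A₂ = 42010/500 = 84.03 MPa, compressive.

σ ≈ 84 MPa (compressive)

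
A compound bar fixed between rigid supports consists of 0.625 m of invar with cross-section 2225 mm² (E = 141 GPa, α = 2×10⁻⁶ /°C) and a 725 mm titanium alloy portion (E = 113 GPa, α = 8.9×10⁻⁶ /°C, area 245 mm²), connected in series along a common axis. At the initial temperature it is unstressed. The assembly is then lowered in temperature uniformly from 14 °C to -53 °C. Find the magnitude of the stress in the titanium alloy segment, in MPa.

Free thermal contraction of the whole bar: Σ αᵢΔT Lᵢ = 2×10⁻⁶×67×625 + 8.9×10⁻⁶×67×725 = 0.5161 mm.
The rigid supports impose zero overall length change; the single axial force P common to all segments must satisfy P Σ Lᵢ/(AᵢEᵢ) = δ_free.
Σ Lᵢ/(AᵢEᵢ) = 625/(2225×141×10³) + 725/(245×113×10³) = 2.818×10⁻⁵ mm/N.
Hence P = δ_free / Σ(L/AE) = 0.5161/2.818×10⁻⁵ = 18.31 kN (tensile).
σ_{titanium alloy} = P / A = 18310 / 245 = 74.75 MPa.

σ ≈ 74.7 MPa (tensile)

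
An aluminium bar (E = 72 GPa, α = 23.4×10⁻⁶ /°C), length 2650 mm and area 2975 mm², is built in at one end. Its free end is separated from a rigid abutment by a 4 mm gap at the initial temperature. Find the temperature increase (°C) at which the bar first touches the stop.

The gap closes when αΔT L = 4 mm, since the bar is still unstressed at that instant.
So ΔT = g/(αL) = 4/(23.4×10⁻⁶ × 2650) = 64.51 °C.

ΔT ≈ 64.5 °C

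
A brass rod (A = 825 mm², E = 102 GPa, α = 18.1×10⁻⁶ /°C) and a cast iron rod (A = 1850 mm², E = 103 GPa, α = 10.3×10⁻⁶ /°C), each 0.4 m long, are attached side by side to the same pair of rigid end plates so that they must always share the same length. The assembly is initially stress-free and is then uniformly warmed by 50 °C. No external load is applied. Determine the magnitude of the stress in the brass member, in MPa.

Both members must finish at the same length. With the larger α, the brass tends to over-expand; the plates restrain it, putting the brass in compression and the cast iron in tension. With no external load the two internal forces are equal and opposite, magnitude P.
Setting the final lengths equal and cancelling L: (α₁ − α₂)ΔT = P/(A₁E₁) + P/(A₂E₂).
|α₁ − α₂|·ΔT = 7.8×10⁻⁶ × 50 = 0.00039.
1/(A₁E₁) + 1/(A₂E₂) = 1/(825×102×10³) + 1/(1850×103×10³) = 1.713×10⁻⁸ N⁻¹.
So P = 0.00039 / 1.713×10⁻⁸ = 22.77 kN.
σ_{brass} = P/A₁ = 22770/825 = 27.59 MPa, compressive.

σ ≈ 27.6 MPa (compressive)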